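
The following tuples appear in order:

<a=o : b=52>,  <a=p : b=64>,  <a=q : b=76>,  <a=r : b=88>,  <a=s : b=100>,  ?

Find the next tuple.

A: letters move forward 1 place in the alphabet; o, p, q, r, s → t.
B: +12 each step; 52, 64, 76, 88, 100 → 112.
Combining the parts gives <a=t : b=112>.

<a=t : b=112>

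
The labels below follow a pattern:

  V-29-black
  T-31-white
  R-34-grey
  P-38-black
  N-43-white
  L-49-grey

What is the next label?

J-56-black

Letter: letters move back 2 places in the alphabet; V, T, R, P, N, L → J.
Second component: differences are 2, 3, 4, … (increasing by 1 each time), so 29, 31, 34, 38, 43, 49 → 56.
Shade: repeats black → white → grey; black, white, grey, black, white, grey → black.
Combining the parts gives J-56-black.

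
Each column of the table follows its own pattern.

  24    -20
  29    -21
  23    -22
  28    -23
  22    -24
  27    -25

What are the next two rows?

21  -26; 26  -27

First component: 24, 29, 23, 28, 22, 27 → 21 → 26 (alternating steps +5, −6, +5, −6, …).
Second component goes -20, -21, -22, -23, -24, -25 → -26 → -27 (−1 each step).
Putting the parts together: 21  -26 and then 26  -27.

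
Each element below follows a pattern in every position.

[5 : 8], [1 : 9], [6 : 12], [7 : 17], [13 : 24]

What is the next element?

For the first value, each term is the sum of the two before it: 5, 1, 6, 7, 13 → 20.
Second value — differences are 1, 3, 5, … (increasing by 2 each time): 8, 9, 12, 17, 24 → 33.
Putting it together: [20 : 33].

[20 : 33]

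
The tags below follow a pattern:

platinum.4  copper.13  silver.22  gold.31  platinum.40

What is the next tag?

copper.49

Metal: repeats platinum → copper → silver → gold; platinum, copper, silver, gold, platinum → copper.
Second component goes 4, 13, 22, 31, 40 → 49 (+9 each step).
So the next tag is copper.49.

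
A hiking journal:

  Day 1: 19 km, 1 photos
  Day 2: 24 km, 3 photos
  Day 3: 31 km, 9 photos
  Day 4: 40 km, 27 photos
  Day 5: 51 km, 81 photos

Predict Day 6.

64 km, 243 photos

For the km, differences are 5, 7, 9, … (increasing by 2 each time): 19, 24, 31, 40, 51 → 64.
Photos — ×3 each step: 1, 3, 9, 27, 81 → 243.
Putting it together: 64 km, 243 photos.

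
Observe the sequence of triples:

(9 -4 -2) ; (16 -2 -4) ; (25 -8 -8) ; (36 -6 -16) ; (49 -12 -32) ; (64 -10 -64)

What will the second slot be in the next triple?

-16

For the second slot, alternating steps +2, −6, +2, −6, …: -4, -2, -8, -6, -12, -10 → -16.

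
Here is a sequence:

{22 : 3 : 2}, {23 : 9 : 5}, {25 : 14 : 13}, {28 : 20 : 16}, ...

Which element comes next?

First coordinate: differences are 1, 2, 3, … (increasing by 1 each time), so 22, 23, 25, 28 → 32.
For the second coordinate, alternating steps +6, +5, +6, +5, …: 3, 9, 14, 20 → 25.
For the third coordinate, alternating steps +3, +8, +3, +8, …: 2, 5, 13, 16 → 24.
Combining the parts gives {32 : 25 : 24}.

{32 : 25 : 24}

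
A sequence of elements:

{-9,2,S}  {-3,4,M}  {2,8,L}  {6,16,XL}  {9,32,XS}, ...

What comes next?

{11,64,S}

First part goes -9, -3, 2, 6, 9 → 11 (differences are 6, 5, 4, … (decreasing by 1 each time)).
Second part: ×2 each step, so 2, 4, 8, 16, 32 → 64.
For the size, runs through clothing sizes XS→XL: S, M, L, XL, XS → S.
Putting it together: {11,64,S}.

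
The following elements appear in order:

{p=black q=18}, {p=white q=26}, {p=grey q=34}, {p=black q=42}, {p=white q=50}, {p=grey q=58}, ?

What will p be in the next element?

P: repeats black → white → grey, so black, white, grey, black, white, grey → black.

black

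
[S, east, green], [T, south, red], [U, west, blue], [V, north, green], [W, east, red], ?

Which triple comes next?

Letter — letters move forward 1 place in the alphabet: S, T, U, V, W → X.
For the direction, repeats east → south → west → north: east, south, west, north, east → south.
Colour: repeats green → red → blue, so green, red, blue, green, red → blue.
So the next triple is [X, south, blue].

[X, south, blue]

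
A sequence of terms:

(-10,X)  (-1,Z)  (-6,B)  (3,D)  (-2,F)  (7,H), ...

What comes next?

(2,J)

First entry: alternating steps +9, −5, +9, −5, …; -10, -1, -6, 3, -2, 7 → 2.
Letter — letters move forward 2 places in the alphabet, wrapping Z→A: X, Z, B, D, F, H → J.
Combining the parts gives (2,J).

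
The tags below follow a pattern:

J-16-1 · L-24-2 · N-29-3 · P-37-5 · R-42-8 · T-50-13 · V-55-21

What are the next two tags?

X-63-34, Z-68-55

Letter — letters move forward 2 places in the alphabet: J, L, N, P, R, T, V → X → Z.
Second component: alternating steps +8, +5, +8, +5, …; 16, 24, 29, 37, 42, 50, 55 → 63 → 68.
For the third component, each term is the sum of the two before it: 1, 2, 3, 5, 8, 13, 21 → 34 → 55.
So the next two tags are X-63-34 and Z-68-55.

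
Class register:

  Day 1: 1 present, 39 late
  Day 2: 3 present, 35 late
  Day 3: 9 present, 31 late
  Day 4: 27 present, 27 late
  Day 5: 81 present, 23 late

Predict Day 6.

243 present, 19 late

Present goes 1, 3, 9, 27, 81 → 243 (×3 each step).
Late — −4 each step: 39, 35, 31, 27, 23 → 19.
Putting it together: 243 present, 19 late.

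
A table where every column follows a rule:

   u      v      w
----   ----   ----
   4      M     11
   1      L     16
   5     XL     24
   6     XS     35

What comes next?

Column u: each term is the sum of the two before it, so 4, 1, 5, 6 → 11.
Column v: runs through clothing sizes XS→XL; M, L, XL, XS → S.
Column w — differences are 5, 8, 11, … (increasing by 3 each time): 11, 16, 24, 35 → 49.
So the next line is 11  S  49.

11  S  49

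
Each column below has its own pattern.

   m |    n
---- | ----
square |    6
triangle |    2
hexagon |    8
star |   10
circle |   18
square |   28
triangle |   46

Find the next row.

hexagon  74

Column m — repeats square → triangle → hexagon → star → circle: square, triangle, hexagon, star, circle, square, triangle → hexagon.
Column n: each term is the sum of the two before it; 6, 2, 8, 10, 18, 28, 46 → 74.
Putting it together: hexagon  74.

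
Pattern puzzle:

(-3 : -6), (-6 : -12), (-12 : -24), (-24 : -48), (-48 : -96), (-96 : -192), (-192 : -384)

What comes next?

(-384 : -768)

First component: ×2 each step; -3, -6, -12, -24, -48, -96, -192 → -384.
Second component: always 2 × the first component; -6, -12, -24, -48, -96, -192, -384 → -768.
Combining the parts gives (-384 : -768).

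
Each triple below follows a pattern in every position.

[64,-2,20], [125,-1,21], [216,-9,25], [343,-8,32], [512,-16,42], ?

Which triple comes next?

First component: 64, 125, 216, 343, 512 → 729 (perfect cubes: 4³, 5³, 6³, …).
Second component: -2, -1, -9, -8, -16 → -15 (alternating steps +1, −8, +1, −8, …).
Third component: 20, 21, 25, 32, 42 → 55 (differences are 1, 4, 7, … (increasing by 3 each time)).
So the next triple is [729,-15,55].

[729,-15,55]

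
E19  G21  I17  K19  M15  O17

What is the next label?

Letter: letters move forward 2 places in the alphabet, so E, G, I, K, M, O → Q.
For the second component, alternating steps +2, −4, +2, −4, …: 19, 21, 17, 19, 15, 17 → 13.
Putting it together: Q13.

Q13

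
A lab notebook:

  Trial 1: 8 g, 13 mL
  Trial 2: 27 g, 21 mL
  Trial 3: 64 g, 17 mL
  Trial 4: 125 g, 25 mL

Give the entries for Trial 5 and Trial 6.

216 g, 21 mL; 343 g, 29 mL

G: perfect cubes: 2³, 3³, 4³, …; 8, 27, 64, 125 → 216 → 343.
ML: alternating steps +8, −4, +8, −4, …, so 13, 21, 17, 25 → 21 → 29.
Putting the parts together: 216 g, 21 mL and then 343 g, 29 mL.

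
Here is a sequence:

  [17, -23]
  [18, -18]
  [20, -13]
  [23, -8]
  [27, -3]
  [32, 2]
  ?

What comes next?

First value: 17, 18, 20, 23, 27, 32 → 38 (differences are 1, 2, 3, … (increasing by 1 each time)).
Second value: +5 each step; -23, -18, -13, -8, -3, 2 → 7.
Putting it together: [38, 7].

[38, 7]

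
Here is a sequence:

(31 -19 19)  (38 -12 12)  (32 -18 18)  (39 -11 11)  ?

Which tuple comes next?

(33 -17 17)

For the first part, alternating steps +7, −6, +7, −6, …: 31, 38, 32, 39 → 33.
Second part: alternating steps +7, −6, +7, −6, …; -19, -12, -18, -11 → -17.
For the third part, always the negative of the second part: 19, 12, 18, 11 → 17.
Combining the parts gives (33 -17 17).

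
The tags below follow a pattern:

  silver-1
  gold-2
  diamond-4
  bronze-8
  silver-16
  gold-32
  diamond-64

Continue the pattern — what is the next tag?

For the rank, repeats silver → gold → diamond → bronze: silver, gold, diamond, bronze, silver, gold, diamond → bronze.
Second component — ×2 each step: 1, 2, 4, 8, 16, 32, 64 → 128.
Putting it together: bronze-128.

bronze-128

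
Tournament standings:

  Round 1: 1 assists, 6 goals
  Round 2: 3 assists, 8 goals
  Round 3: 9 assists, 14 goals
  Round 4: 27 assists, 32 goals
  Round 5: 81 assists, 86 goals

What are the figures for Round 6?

Assists goes 1, 3, 9, 27, 81 → 243 (×3 each step).
Goals: always 5 more than the assists; 6, 8, 14, 32, 86 → 248.
Putting it together: 243 assists, 248 goals.

243 assists, 248 goals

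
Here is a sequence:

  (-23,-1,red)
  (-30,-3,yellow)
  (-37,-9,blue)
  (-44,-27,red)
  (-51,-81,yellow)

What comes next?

(-58,-243,blue)

First value goes -23, -30, -37, -44, -51 → -58 (−7 each step).
Second value: ×3 each step; -1, -3, -9, -27, -81 → -243.
Colour — repeats red → yellow → blue: red, yellow, blue, red, yellow → blue.
So the next tuple is (-58,-243,blue).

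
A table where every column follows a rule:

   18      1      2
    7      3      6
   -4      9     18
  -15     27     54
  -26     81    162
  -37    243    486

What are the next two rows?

First component goes 18, 7, -4, -15, -26, -37 → -48 → -59 (−11 each step).
Second component — ×3 each step: 1, 3, 9, 27, 81, 243 → 729 → 2187.
Third component: always 2 × the second component, so 2, 6, 18, 54, 162, 486 → 1458 → 4374.
Putting the parts together: -48  729  1458 and then -59  2187  4374.

-48  729  1458; -59  2187  4374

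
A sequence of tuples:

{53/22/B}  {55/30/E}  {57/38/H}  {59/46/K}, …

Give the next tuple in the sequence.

{61/54/N}

First entry — +2 each step: 53, 55, 57, 59 → 61.
Second entry: +8 each step, so 22, 30, 38, 46 → 54.
Letter: letters move forward 3 places in the alphabet, so B, E, H, K → N.
Combining the parts gives {61/54/N}.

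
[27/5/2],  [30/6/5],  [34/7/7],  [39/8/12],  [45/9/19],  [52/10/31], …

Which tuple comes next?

First slot — differences are 3, 4, 5, … (increasing by 1 each time): 27, 30, 34, 39, 45, 52 → 60.
Second slot: 5, 6, 7, 8, 9, 10 → 11 (+1 each step).
Third slot — each term is the sum of the two before it: 2, 5, 7, 12, 19, 31 → 50.
So the next tuple is [60/11/50].

[60/11/50]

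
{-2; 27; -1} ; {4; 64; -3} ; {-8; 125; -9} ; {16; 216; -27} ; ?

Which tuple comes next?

First slot goes -2, 4, -8, 16 → -32 (×(-2) each step).
Second slot: 27, 64, 125, 216 → 343 (perfect cubes: 3³, 4³, 5³, …).
Third slot: ×3 each step; -1, -3, -9, -27 → -81.
Putting it together: {-32; 343; -81}.

{-32; 343; -81}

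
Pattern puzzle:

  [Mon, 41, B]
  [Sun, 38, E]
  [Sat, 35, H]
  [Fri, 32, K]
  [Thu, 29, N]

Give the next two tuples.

Day goes Mon, Sun, Sat, Fri, Thu → Wed → Tue (runs backward through the weekdays Mon→Sun).
Second slot — −3 each step: 41, 38, 35, 32, 29 → 26 → 23.
Letter — letters move forward 3 places in the alphabet: B, E, H, K, N → Q → T.
So the next two tuples are [Wed, 26, Q] and [Tue, 23, T].

[Wed, 26, Q], [Tue, 23, T]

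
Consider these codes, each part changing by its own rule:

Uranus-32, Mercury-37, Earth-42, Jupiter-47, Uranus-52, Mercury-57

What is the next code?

Planet: Uranus, Mercury, Earth, Jupiter, Uranus, Mercury → Earth (repeats Uranus → Mercury → Earth → Jupiter).
Second component: 32, 37, 42, 47, 52, 57 → 62 (+5 each step).
So the next code is Earth-62.

Earth-62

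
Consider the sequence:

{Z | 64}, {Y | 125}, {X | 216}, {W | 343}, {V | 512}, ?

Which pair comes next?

{U | 729}

For the letter, letters move back 1 place in the alphabet: Z, Y, X, W, V → U.
For the second coordinate, perfect cubes: 4³, 5³, 6³, …: 64, 125, 216, 343, 512 → 729.
Combining the parts gives {U | 729}.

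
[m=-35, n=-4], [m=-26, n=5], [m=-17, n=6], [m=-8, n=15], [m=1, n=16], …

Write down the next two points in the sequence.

M: +9 each step; -35, -26, -17, -8, 1 → 10 → 19.
N: alternating steps +9, +1, +9, +1, …; -4, 5, 6, 15, 16 → 25 → 26.
So the next two points are [m=10, n=25] and [m=19, n=26].

[m=10, n=25], [m=19, n=26]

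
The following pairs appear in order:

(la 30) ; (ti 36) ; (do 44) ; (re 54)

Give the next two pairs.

Note: runs through the solfège scale do→ti, so la, ti, do, re → mi → fa.
For the second coordinate, differences are 6, 8, 10, … (increasing by 2 each time): 30, 36, 44, 54 → 66 → 80.
Putting the parts together: (mi 66) and then (fa 80).

(mi 66), (fa 80)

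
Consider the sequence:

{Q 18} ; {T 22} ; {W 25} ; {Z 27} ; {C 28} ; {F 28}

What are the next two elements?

Letter: letters move forward 3 places in the alphabet, wrapping Z→A, so Q, T, W, Z, C, F → I → L.
For the second part, differences are 4, 3, 2, … (decreasing by 1 each time): 18, 22, 25, 27, 28, 28 → 27 → 25.
So the next two elements are {I 27} and {L 25}.

{I 27}, {L 25}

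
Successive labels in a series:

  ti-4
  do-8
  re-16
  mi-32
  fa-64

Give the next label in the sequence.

sol-128

For the note, runs through the solfège scale do→ti: ti, do, re, mi, fa → sol.
Second component: ×2 each step, so 4, 8, 16, 32, 64 → 128.
Combining the parts gives sol-128.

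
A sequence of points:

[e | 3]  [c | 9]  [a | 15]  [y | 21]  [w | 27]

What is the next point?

Letter goes e, c, a, y, w → u (letters move back 2 places in the alphabet, wrapping A→Z).
Second entry: 3, 9, 15, 21, 27 → 33 (+6 each step).
So the next point is [u | 33].

[u | 33]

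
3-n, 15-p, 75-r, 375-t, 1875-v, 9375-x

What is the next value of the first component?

First component: ×5 each step, so 3, 15, 75, 375, 1875, 9375 → 46875.

46875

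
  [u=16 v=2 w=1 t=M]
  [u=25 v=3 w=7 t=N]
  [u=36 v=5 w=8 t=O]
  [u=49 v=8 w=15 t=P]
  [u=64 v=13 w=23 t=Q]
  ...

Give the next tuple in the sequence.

[u=81 v=21 w=38 t=R]

For the u, perfect squares: 4², 5², 6², …: 16, 25, 36, 49, 64 → 81.
V: each term is the sum of the two before it, so 2, 3, 5, 8, 13 → 21.
W — each term is the sum of the two before it: 1, 7, 8, 15, 23 → 38.
T: letters move forward 1 place in the alphabet; M, N, O, P, Q → R.
Combining the parts gives [u=81 v=21 w=38 t=R].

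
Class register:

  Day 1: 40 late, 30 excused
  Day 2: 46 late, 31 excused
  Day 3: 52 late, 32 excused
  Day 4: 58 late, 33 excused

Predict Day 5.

64 late, 34 excused

For the late, +6 each step: 40, 46, 52, 58 → 64.
Excused: 30, 31, 32, 33 → 34 (+1 each step).
Putting it together: 64 late, 34 excused.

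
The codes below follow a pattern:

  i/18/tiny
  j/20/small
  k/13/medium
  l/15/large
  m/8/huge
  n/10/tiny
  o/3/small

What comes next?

For the letter, letters move forward 1 place in the alphabet: i, j, k, l, m, n, o → p.
Second component: alternating steps +2, −7, +2, −7, …, so 18, 20, 13, 15, 8, 10, 3 → 5.
Size: repeats tiny → small → medium → large → huge, so tiny, small, medium, large, huge, tiny, small → medium.
Putting it together: p/5/medium.

p/5/medium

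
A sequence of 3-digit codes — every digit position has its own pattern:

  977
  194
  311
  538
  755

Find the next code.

First digit: +2 each step, mod 10; 9, 1, 3, 5, 7 → 9.
For the second digit, +2 each step, mod 10: 7, 9, 1, 3, 5 → 7.
Third digit — −3 each step, mod 10: 7, 4, 1, 8, 5 → 2.
Combining the parts gives 972.

972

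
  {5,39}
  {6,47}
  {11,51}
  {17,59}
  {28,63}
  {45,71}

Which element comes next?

{73,75}

For the first component, each term is the sum of the two before it: 5, 6, 11, 17, 28, 45 → 73.
Second component goes 39, 47, 51, 59, 63, 71 → 75 (alternating steps +8, +4, +8, +4, …).
Putting it together: {73,75}.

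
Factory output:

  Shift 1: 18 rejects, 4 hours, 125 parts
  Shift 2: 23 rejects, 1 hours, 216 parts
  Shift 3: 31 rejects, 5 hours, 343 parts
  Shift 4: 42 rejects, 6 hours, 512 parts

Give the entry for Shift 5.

56 rejects, 11 hours, 729 parts

Rejects: differences are 5, 8, 11, … (increasing by 3 each time), so 18, 23, 31, 42 → 56.
Hours — each term is the sum of the two before it: 4, 1, 5, 6 → 11.
Parts: perfect cubes: 5³, 6³, 7³, …, so 125, 216, 343, 512 → 729.
Combining the parts gives 56 rejects, 11 hours, 729 parts.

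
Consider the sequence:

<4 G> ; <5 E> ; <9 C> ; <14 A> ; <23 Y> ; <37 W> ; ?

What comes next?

First slot — each term is the sum of the two before it: 4, 5, 9, 14, 23, 37 → 60.
Letter goes G, E, C, A, Y, W → U (letters move back 2 places in the alphabet, wrapping A→Z).
Combining the parts gives <60 U>.

<60 U>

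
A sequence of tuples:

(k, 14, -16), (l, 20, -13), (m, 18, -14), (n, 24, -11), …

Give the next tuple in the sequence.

Letter goes k, l, m, n → o (letters move forward 1 place in the alphabet).
Second value goes 14, 20, 18, 24 → 22 (alternating steps +6, −2, +6, −2, …).
For the third value, alternating steps +3, −1, +3, −1, …: -16, -13, -14, -11 → -12.
So the next tuple is (o, 22, -12).

(o, 22, -12)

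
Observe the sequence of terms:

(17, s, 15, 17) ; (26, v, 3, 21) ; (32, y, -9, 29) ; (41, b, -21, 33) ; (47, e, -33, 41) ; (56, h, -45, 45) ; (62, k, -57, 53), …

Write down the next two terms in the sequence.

First component: alternating steps +9, +6, +9, +6, …; 17, 26, 32, 41, 47, 56, 62 → 71 → 77.
For the letter, letters move forward 3 places in the alphabet, wrapping Z→A: s, v, y, b, e, h, k → n → q.
Third component: 15, 3, -9, -21, -33, -45, -57 → -69 → -81 (−12 each step).
Fourth component: alternating steps +4, +8, +4, +8, …; 17, 21, 29, 33, 41, 45, 53 → 57 → 65.
Putting the parts together: (71, n, -69, 57) and then (77, q, -81, 65).

(71, n, -69, 57), (77, q, -81, 65)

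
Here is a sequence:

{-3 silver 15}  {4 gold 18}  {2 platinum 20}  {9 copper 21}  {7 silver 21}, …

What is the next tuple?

{14 gold 20}

First coordinate: alternating steps +7, −2, +7, −2, …; -3, 4, 2, 9, 7 → 14.
Metal: repeats silver → gold → platinum → copper, so silver, gold, platinum, copper, silver → gold.
For the third coordinate, differences are 3, 2, 1, … (decreasing by 1 each time): 15, 18, 20, 21, 21 → 20.
Combining the parts gives {14 gold 20}.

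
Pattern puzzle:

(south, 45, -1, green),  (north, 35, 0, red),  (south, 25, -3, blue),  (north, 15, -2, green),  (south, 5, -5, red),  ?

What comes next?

(north, -5, -4, blue)

Direction goes south, north, south, north, south → north (alternates south ↔ north).
Second component: −10 each step, so 45, 35, 25, 15, 5 → -5.
Third component goes -1, 0, -3, -2, -5 → -4 (alternating steps +1, −3, +1, −3, …).
Colour: repeats green → red → blue, so green, red, blue, green, red → blue.
So the next tuple is (north, -5, -4, blue).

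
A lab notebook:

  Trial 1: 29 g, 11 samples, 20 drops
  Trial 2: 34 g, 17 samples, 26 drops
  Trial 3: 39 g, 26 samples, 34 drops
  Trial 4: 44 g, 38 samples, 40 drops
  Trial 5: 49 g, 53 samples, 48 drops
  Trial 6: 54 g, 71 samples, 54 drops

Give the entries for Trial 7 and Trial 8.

G — +5 each step: 29, 34, 39, 44, 49, 54 → 59 → 64.
For the samples, differences are 6, 9, 12, … (increasing by 3 each time): 11, 17, 26, 38, 53, 71 → 92 → 116.
Drops: alternating steps +6, +8, +6, +8, …; 20, 26, 34, 40, 48, 54 → 62 → 68.
So the next two lines are 59 g, 92 samples, 62 drops and 64 g, 116 samples, 68 drops.

59 g, 92 samples, 62 drops; 64 g, 116 samples, 68 drops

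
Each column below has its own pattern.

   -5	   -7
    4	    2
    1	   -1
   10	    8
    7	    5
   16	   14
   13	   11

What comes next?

22  20

First component: -5, 4, 1, 10, 7, 16, 13 → 22 (alternating steps +9, −3, +9, −3, …).
Second component: always 2 less than the first component, so -7, 2, -1, 8, 5, 14, 11 → 20.
So the next line is 22  20.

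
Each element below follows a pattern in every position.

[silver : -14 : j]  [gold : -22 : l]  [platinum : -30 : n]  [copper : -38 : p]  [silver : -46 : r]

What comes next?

Metal goes silver, gold, platinum, copper, silver → gold (repeats silver → gold → platinum → copper).
For the second part, −8 each step: -14, -22, -30, -38, -46 → -54.
Letter: letters move forward 2 places in the alphabet, so j, l, n, p, r → t.
Combining the parts gives [gold : -54 : t].

[gold : -54 : t]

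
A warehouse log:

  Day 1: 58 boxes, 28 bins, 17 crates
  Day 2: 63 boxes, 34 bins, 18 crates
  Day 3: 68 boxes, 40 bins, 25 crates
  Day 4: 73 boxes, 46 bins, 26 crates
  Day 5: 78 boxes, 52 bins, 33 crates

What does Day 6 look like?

Boxes — +5 each step: 58, 63, 68, 73, 78 → 83.
Bins: +6 each step, so 28, 34, 40, 46, 52 → 58.
Crates: 17, 18, 25, 26, 33 → 34 (alternating steps +1, +7, +1, +7, …).
So the next line is 83 boxes, 58 bins, 34 crates.

83 boxes, 58 bins, 34 crates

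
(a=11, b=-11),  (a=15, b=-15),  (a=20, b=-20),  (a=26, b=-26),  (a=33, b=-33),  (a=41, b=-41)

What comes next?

A — differences are 4, 5, 6, … (increasing by 1 each time): 11, 15, 20, 26, 33, 41 → 50.
B: always the negative of the a, so -11, -15, -20, -26, -33, -41 → -50.
Combining the parts gives (a=50, b=-50).

(a=50, b=-50)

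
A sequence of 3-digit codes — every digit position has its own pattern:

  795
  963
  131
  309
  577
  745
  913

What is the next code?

181

For the first digit, +2 each step, mod 10: 7, 9, 1, 3, 5, 7, 9 → 1.
For the second digit, −3 each step, mod 10: 9, 6, 3, 0, 7, 4, 1 → 8.
Third digit: −2 each step, mod 10; 5, 3, 1, 9, 7, 5, 3 → 1.
Putting it together: 181.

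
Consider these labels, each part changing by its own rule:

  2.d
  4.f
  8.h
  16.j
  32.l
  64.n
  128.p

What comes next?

256.r

First component: ×2 each step; 2, 4, 8, 16, 32, 64, 128 → 256.
For the letter, letters move forward 2 places in the alphabet: d, f, h, j, l, n, p → r.
Putting it together: 256.r.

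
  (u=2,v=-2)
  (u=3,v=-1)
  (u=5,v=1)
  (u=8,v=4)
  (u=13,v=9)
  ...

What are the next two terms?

U goes 2, 3, 5, 8, 13 → 21 → 34 (each term is the sum of the two before it).
V: always 4 less than the u; -2, -1, 1, 4, 9 → 17 → 30.
So the next two terms are (u=21,v=17) and (u=34,v=30).

(u=21,v=17), (u=34,v=30)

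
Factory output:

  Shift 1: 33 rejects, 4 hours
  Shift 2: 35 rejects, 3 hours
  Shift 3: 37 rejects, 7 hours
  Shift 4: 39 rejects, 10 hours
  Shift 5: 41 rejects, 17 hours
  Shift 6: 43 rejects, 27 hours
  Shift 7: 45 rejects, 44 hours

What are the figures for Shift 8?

47 rejects, 71 hours

Rejects — +2 each step: 33, 35, 37, 39, 41, 43, 45 → 47.
For the hours, each term is the sum of the two before it: 4, 3, 7, 10, 17, 27, 44 → 71.
So the next row is 47 rejects, 71 hours.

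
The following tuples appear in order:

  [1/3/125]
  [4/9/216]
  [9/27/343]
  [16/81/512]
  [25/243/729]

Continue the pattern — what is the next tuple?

[36/729/1000]

For the first component, perfect squares: 1², 2², 3², …: 1, 4, 9, 16, 25 → 36.
Second component: 3, 9, 27, 81, 243 → 729 (×3 each step).
For the third component, perfect cubes: 5³, 6³, 7³, …: 125, 216, 343, 512, 729 → 1000.
Putting it together: [36/729/1000].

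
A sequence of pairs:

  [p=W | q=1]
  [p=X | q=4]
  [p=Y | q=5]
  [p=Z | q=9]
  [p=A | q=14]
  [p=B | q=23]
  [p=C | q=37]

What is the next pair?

[p=D | q=60]

P: W, X, Y, Z, A, B, C → D (letters move forward 1 place in the alphabet, wrapping Z→A).
Q — each term is the sum of the two before it: 1, 4, 5, 9, 14, 23, 37 → 60.
Putting it together: [p=D | q=60].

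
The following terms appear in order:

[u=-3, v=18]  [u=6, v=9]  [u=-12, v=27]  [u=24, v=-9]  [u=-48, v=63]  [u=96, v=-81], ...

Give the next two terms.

U goes -3, 6, -12, 24, -48, 96 → -192 → 384 (×(-2) each step).
V: 18, 9, 27, -9, 63, -81 → 207 → -369 (together with the u always sums to 15).
Putting the parts together: [u=-192, v=207] and then [u=384, v=-369].

[u=-192, v=207], [u=384, v=-369]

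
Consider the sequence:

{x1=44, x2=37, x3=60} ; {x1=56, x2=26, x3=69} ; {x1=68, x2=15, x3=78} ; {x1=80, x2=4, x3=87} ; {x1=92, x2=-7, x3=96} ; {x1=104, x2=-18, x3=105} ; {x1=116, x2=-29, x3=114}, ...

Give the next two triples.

X1: 44, 56, 68, 80, 92, 104, 116 → 128 → 140 (+12 each step).
X2: 37, 26, 15, 4, -7, -18, -29 → -40 → -51 (−11 each step).
X3 goes 60, 69, 78, 87, 96, 105, 114 → 123 → 132 (+9 each step).
So the next two triples are {x1=128, x2=-40, x3=123} and {x1=140, x2=-51, x3=132}.

{x1=128, x2=-40, x3=123}, {x1=140, x2=-51, x3=132}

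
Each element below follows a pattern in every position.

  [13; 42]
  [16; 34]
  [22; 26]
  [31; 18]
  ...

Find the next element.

[43; 10]

First entry: differences are 3, 6, 9, … (increasing by 3 each time), so 13, 16, 22, 31 → 43.
Second entry: −8 each step, so 42, 34, 26, 18 → 10.
Putting it together: [43; 10].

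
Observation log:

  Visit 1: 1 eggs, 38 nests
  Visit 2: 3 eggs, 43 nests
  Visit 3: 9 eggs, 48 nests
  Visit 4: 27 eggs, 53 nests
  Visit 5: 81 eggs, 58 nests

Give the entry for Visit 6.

Eggs goes 1, 3, 9, 27, 81 → 243 (×3 each step).
Nests: +5 each step; 38, 43, 48, 53, 58 → 63.
Putting it together: 243 eggs, 63 nests.

243 eggs, 63 nests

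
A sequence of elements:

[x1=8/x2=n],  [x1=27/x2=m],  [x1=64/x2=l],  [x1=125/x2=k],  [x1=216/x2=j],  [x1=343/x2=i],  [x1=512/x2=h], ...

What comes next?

[x1=729/x2=g]

X1 goes 8, 27, 64, 125, 216, 343, 512 → 729 (perfect cubes: 2³, 3³, 4³, …).
X2: letters move back 1 place in the alphabet; n, m, l, k, j, i, h → g.
Combining the parts gives [x1=729/x2=g].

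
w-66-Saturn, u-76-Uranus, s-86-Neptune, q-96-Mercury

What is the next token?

Letter — letters move back 2 places in the alphabet: w, u, s, q → o.
Second component: +10 each step, so 66, 76, 86, 96 → 106.
For the planet, runs through the planets Mercury→Neptune: Saturn, Uranus, Neptune, Mercury → Venus.
Putting it together: o-106-Venus.

o-106-Venus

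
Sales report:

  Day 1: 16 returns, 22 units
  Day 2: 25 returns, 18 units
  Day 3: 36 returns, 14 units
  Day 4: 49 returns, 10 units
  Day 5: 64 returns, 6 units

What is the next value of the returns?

81

Returns goes 16, 25, 36, 49, 64 → 81 (perfect squares: 4², 5², 6², …).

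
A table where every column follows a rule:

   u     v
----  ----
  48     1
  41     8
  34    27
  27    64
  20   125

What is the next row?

Column u: 48, 41, 34, 27, 20 → 13 (−7 each step).
Column v — perfect cubes: 1³, 2³, 3³, …: 1, 8, 27, 64, 125 → 216.
Putting it together: 13  216.

13  216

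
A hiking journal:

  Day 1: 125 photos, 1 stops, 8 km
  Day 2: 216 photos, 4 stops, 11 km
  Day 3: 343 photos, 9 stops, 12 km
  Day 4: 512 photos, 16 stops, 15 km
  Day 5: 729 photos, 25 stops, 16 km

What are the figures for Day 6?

Photos goes 125, 216, 343, 512, 729 → 1000 (perfect cubes: 5³, 6³, 7³, …).
Stops: perfect squares: 1², 2², 3², …; 1, 4, 9, 16, 25 → 36.
Km goes 8, 11, 12, 15, 16 → 19 (alternating steps +3, +1, +3, +1, …).
So the next record is 1000 photos, 36 stops, 19 km.

1000 photos, 36 stops, 19 km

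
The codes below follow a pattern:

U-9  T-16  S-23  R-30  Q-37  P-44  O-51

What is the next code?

Letter: letters move back 1 place in the alphabet; U, T, S, R, Q, P, O → N.
Second component: 9, 16, 23, 30, 37, 44, 51 → 58 (+7 each step).
Putting it together: N-58.

N-58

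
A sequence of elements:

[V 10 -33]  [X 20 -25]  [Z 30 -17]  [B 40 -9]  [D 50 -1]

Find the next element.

Letter — letters move forward 2 places in the alphabet, wrapping Z→A: V, X, Z, B, D → F.
Second component: +10 each step, so 10, 20, 30, 40, 50 → 60.
Third component: -33, -25, -17, -9, -1 → 7 (+8 each step).
Combining the parts gives [F 60 7].

[F 60 7]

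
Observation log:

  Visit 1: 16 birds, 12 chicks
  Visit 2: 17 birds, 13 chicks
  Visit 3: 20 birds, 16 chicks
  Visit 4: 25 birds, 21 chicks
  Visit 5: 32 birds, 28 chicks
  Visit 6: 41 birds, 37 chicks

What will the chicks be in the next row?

48

Birds: 16, 17, 20, 25, 32, 41 → 52 (differences are 1, 3, 5, … (increasing by 2 each time)).
For the chicks, always 4 less than the birds: 12, 13, 16, 21, 28, 37 → 48.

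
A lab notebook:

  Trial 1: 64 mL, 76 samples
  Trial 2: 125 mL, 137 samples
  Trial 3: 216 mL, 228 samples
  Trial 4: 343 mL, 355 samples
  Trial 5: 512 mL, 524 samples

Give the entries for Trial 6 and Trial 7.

729 mL, 741 samples; 1000 mL, 1012 samples

ML goes 64, 125, 216, 343, 512 → 729 → 1000 (perfect cubes: 4³, 5³, 6³, …).
Samples goes 76, 137, 228, 355, 524 → 741 → 1012 (always 12 more than the mL).
So the next two rows are 729 mL, 741 samples and 1000 mL, 1012 samples.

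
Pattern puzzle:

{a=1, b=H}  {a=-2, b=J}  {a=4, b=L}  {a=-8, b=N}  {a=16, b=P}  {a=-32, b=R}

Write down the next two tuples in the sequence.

{a=64, b=T}, {a=-128, b=V}

For the a, ×(-2) each step: 1, -2, 4, -8, 16, -32 → 64 → -128.
B: letters move forward 2 places in the alphabet, so H, J, L, N, P, R → T → V.
Putting the parts together: {a=64, b=T} and then {a=-128, b=V}.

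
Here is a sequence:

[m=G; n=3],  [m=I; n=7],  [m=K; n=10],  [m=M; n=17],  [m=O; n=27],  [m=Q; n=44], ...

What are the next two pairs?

For the m, letters move forward 2 places in the alphabet: G, I, K, M, O, Q → S → U.
N — each term is the sum of the two before it: 3, 7, 10, 17, 27, 44 → 71 → 115.
So the next two pairs are [m=S; n=71] and [m=U; n=115].

[m=S; n=71], [m=U; n=115]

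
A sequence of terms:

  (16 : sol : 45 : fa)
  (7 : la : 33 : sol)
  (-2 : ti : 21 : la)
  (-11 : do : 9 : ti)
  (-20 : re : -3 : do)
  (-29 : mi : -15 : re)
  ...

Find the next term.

(-38 : fa : -27 : mi)

First entry: −9 each step, so 16, 7, -2, -11, -20, -29 → -38.
First note: runs through the solfège scale do→ti; sol, la, ti, do, re, mi → fa.
Third entry: 45, 33, 21, 9, -3, -15 → -27 (−12 each step).
Second note: runs through the solfège scale do→ti, so fa, sol, la, ti, do, re → mi.
Combining the parts gives (-38 : fa : -27 : mi).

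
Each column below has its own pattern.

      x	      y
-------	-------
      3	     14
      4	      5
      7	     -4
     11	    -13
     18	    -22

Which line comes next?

29  -31

Column x: each term is the sum of the two before it, so 3, 4, 7, 11, 18 → 29.
For the column y, −9 each step: 14, 5, -4, -13, -22 → -31.
Combining the parts gives 29  -31.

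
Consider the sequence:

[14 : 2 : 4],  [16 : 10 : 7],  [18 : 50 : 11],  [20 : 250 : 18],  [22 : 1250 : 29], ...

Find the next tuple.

For the first value, +2 each step: 14, 16, 18, 20, 22 → 24.
Second value: 2, 10, 50, 250, 1250 → 6250 (×5 each step).
Third value: each term is the sum of the two before it, so 4, 7, 11, 18, 29 → 47.
Putting it together: [24 : 6250 : 47].

[24 : 6250 : 47]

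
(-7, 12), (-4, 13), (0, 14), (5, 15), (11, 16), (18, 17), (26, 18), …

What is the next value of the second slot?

19

For the second slot, +1 each step: 12, 13, 14, 15, 16, 17, 18 → 19.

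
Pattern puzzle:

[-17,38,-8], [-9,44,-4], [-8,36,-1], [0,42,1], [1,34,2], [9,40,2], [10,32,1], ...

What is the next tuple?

[18,38,-1]

First entry goes -17, -9, -8, 0, 1, 9, 10 → 18 (alternating steps +8, +1, +8, +1, …).
Second entry: alternating steps +6, −8, +6, −8, …, so 38, 44, 36, 42, 34, 40, 32 → 38.
Third entry: differences are 4, 3, 2, … (decreasing by 1 each time), so -8, -4, -1, 1, 2, 2, 1 → -1.
Putting it together: [18,38,-1].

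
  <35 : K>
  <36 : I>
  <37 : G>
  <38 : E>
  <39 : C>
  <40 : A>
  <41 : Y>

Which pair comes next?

<42 : W>

First slot: +1 each step; 35, 36, 37, 38, 39, 40, 41 → 42.
For the letter, letters move back 2 places in the alphabet, wrapping A→Z: K, I, G, E, C, A, Y → W.
Putting it together: <42 : W>.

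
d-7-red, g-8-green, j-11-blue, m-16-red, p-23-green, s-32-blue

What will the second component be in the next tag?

Second component goes 7, 8, 11, 16, 23, 32 → 43 (differences are 1, 3, 5, … (increasing by 2 each time)).

43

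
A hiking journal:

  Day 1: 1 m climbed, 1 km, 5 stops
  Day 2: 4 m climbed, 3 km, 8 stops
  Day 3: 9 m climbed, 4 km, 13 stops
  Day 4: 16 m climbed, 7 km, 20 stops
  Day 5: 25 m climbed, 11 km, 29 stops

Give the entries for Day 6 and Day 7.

36 m climbed, 18 km, 40 stops; 49 m climbed, 29 km, 53 stops

M climbed: perfect squares: 1², 2², 3², …, so 1, 4, 9, 16, 25 → 36 → 49.
Km goes 1, 3, 4, 7, 11 → 18 → 29 (each term is the sum of the two before it).
Stops — differences are 3, 5, 7, … (increasing by 2 each time): 5, 8, 13, 20, 29 → 40 → 53.
Putting the parts together: 36 m climbed, 18 km, 40 stops and then 49 m climbed, 29 km, 53 stops.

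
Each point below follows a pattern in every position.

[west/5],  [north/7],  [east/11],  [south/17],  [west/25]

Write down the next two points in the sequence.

Direction: repeats west → north → east → south; west, north, east, south, west → north → east.
Second component goes 5, 7, 11, 17, 25 → 35 → 47 (differences are 2, 4, 6, … (increasing by 2 each time)).
Putting the parts together: [north/35] and then [east/47].

[north/35], [east/47]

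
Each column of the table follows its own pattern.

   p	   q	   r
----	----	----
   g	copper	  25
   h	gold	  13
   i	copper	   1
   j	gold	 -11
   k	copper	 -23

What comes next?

Column p — letters move forward 1 place in the alphabet: g, h, i, j, k → l.
Column q: copper, gold, copper, gold, copper → gold (alternates copper ↔ gold).
Column r goes 25, 13, 1, -11, -23 → -35 (−12 each step).
So the next line is l  gold  -35.

l  gold  -35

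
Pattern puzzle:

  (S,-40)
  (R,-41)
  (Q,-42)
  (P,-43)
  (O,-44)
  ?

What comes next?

Letter: S, R, Q, P, O → N (letters move back 1 place in the alphabet).
Second component goes -40, -41, -42, -43, -44 → -45 (−1 each step).
So the next element is (N,-45).

(N,-45)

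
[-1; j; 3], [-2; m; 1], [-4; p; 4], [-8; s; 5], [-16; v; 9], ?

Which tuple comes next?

For the first component, ×2 each step: -1, -2, -4, -8, -16 → -32.
Letter: letters move forward 3 places in the alphabet; j, m, p, s, v → y.
For the third component, each term is the sum of the two before it: 3, 1, 4, 5, 9 → 14.
So the next tuple is [-32; y; 14].

[-32; y; 14]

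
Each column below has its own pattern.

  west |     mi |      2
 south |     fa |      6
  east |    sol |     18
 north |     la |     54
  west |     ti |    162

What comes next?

For the direction, repeats west → south → east → north: west, south, east, north, west → south.
For the note, runs through the solfège scale do→ti: mi, fa, sol, la, ti → do.
Third component: ×3 each step, so 2, 6, 18, 54, 162 → 486.
Putting it together: south  do  486.

south  do  486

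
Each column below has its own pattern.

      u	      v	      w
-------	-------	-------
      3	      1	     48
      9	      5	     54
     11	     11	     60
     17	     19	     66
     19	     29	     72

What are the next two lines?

25  41  78; 27  55  84

Column u: alternating steps +6, +2, +6, +2, …; 3, 9, 11, 17, 19 → 25 → 27.
Column v — differences are 4, 6, 8, … (increasing by 2 each time): 1, 5, 11, 19, 29 → 41 → 55.
Column w: +6 each step, so 48, 54, 60, 66, 72 → 78 → 84.
So the next two lines are 25  41  78 and 27  55  84.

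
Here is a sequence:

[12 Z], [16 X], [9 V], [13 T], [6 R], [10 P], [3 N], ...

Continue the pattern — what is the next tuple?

[7 L]

First slot: 12, 16, 9, 13, 6, 10, 3 → 7 (alternating steps +4, −7, +4, −7, …).
For the letter, letters move back 2 places in the alphabet: Z, X, V, T, R, P, N → L.
Putting it together: [7 L].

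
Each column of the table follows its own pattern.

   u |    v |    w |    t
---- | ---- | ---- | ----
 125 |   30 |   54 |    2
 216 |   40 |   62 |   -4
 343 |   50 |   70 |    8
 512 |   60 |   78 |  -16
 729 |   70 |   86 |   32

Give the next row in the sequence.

1000  80  94  -64

Column u — perfect cubes: 5³, 6³, 7³, …: 125, 216, 343, 512, 729 → 1000.
Column v — +10 each step: 30, 40, 50, 60, 70 → 80.
Column w: 54, 62, 70, 78, 86 → 94 (+8 each step).
Column t: ×(-2) each step; 2, -4, 8, -16, 32 → -64.
Putting it together: 1000  80  94  -64.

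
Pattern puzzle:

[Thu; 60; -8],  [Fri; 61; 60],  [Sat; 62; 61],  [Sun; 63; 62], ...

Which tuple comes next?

[Mon; 64; 63]

Day: Thu, Fri, Sat, Sun → Mon (runs through the weekdays Mon→Sun).
Second entry: 60, 61, 62, 63 → 64 (+1 each step).
Third entry: always the previous value of the second entry, so -8, 60, 61, 62 → 63.
Combining the parts gives [Mon; 64; 63].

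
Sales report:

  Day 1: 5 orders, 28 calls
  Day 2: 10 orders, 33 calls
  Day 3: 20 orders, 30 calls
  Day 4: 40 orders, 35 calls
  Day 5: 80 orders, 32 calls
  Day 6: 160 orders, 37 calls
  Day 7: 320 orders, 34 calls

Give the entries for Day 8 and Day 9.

640 orders, 39 calls; 1280 orders, 36 calls

Orders: ×2 each step; 5, 10, 20, 40, 80, 160, 320 → 640 → 1280.
Calls goes 28, 33, 30, 35, 32, 37, 34 → 39 → 36 (alternating steps +5, −3, +5, −3, …).
So the next two records are 640 orders, 39 calls and 1280 orders, 36 calls.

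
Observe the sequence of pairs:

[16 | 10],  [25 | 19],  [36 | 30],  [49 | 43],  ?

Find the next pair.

First slot goes 16, 25, 36, 49 → 64 (perfect squares: 4², 5², 6², …).
Second slot: always 6 less than the first slot, so 10, 19, 30, 43 → 58.
Combining the parts gives [64 | 58].

[64 | 58]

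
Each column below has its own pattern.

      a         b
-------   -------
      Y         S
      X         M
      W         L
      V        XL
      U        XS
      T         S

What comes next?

S  M

Column a goes Y, X, W, V, U, T → S (letters move back 1 place in the alphabet).
Column b: S, M, L, XL, XS, S → M (repeats S → M → L → XL → XS).
So the next line is S  M.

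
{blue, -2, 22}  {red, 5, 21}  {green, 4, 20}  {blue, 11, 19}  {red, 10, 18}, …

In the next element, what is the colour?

green

Colour — repeats blue → red → green: blue, red, green, blue, red → green.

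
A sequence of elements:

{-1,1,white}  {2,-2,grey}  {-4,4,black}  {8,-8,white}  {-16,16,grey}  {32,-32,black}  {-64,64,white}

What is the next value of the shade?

grey

Shade — repeats white → grey → black: white, grey, black, white, grey, black, white → grey.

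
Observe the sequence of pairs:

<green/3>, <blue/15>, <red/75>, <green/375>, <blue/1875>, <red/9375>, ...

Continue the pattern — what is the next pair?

<green/46875>

Colour — repeats green → blue → red: green, blue, red, green, blue, red → green.
Second entry — ×5 each step: 3, 15, 75, 375, 1875, 9375 → 46875.
Combining the parts gives <green/46875>.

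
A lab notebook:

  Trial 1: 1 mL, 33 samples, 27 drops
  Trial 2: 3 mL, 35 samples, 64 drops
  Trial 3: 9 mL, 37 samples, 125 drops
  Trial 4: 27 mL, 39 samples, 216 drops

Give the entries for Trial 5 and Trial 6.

81 mL, 41 samples, 343 drops; 243 mL, 43 samples, 512 drops

ML: ×3 each step; 1, 3, 9, 27 → 81 → 243.
Samples: 33, 35, 37, 39 → 41 → 43 (+2 each step).
Drops: 27, 64, 125, 216 → 343 → 512 (perfect cubes: 3³, 4³, 5³, …).
Putting the parts together: 81 mL, 41 samples, 343 drops and then 243 mL, 43 samples, 512 drops.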